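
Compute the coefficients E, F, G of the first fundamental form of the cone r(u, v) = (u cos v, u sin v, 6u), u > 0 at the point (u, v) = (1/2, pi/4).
E = 37;  F = 0;  G = 1/4

Partials: r_u = (cos(v), sin(v), 6), r_v = (-u*sin(v), u*cos(v), 0). As functions of (u, v):
  E = r_u · r_u = 37,
  F = r_u · r_v = 0,
  G = r_v · r_v = u^2.
Evaluating at (u, v) = (1/2, pi/4): E = 37, F = 0, G = 1/4.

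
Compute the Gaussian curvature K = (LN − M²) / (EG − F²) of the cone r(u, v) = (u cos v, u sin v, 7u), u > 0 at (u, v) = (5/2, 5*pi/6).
K = 0

Coefficients of the first fundamental form: E = 50, F = 0, G = u^2.
Coefficients of the second fundamental form: L = 0, M = 0, N = 7*sqrt(2)*u^2/(10*Abs(u)).
Assemble K = (LN − M²)/(EG − F²) = 0. At (u, v) = (5/2, 5*pi/6): K = 0.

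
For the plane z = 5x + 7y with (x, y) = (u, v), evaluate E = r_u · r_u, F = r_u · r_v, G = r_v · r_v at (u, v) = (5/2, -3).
E = 26;  F = 35;  G = 50

Partials: r_u = (1, 0, 5), r_v = (0, 1, 7). As functions of (u, v):
  E = r_u · r_u = 26,
  F = r_u · r_v = 35,
  G = r_v · r_v = 50.
Evaluating at (u, v) = (5/2, -3): E = 26, F = 35, G = 50.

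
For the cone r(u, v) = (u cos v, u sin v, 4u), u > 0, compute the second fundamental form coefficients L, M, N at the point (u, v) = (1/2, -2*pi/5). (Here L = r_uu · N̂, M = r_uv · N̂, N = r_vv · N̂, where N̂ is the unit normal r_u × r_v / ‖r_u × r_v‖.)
L = 0;  M = 0;  N = 2*sqrt(17)/17

Compute the unit normal N̂(u, v) = (-4*sqrt(17)*u*cos(v)/(17*Abs(u)), -4*sqrt(17)*u*sin(v)/(17*Abs(u)), sqrt(17)*u/(17*Abs(u))), and the second partials r_uu, r_uv, r_vv. Take dot products:
  L(u, v) = r_uu · N̂ = 0,
  M(u, v) = r_uv · N̂ = 0,
  N(u, v) = r_vv · N̂ = 4*sqrt(17)*u^2/(17*Abs(u)).
Evaluating at (u, v) = (1/2, -2*pi/5):
  L = 0, M = 0, N = 2*sqrt(17)/17.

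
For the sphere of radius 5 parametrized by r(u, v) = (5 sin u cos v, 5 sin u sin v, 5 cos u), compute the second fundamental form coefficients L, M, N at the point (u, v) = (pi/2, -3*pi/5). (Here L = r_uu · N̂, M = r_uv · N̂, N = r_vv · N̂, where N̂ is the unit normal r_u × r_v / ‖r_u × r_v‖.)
L = -5;  M = 0;  N = -5

Compute the unit normal N̂(u, v) = (sin(u)^2*cos(v)/Abs(sin(u)), sin(u)^2*sin(v)/Abs(sin(u)), sin(2*u)/(2*Abs(sin(u)))), and the second partials r_uu, r_uv, r_vv. Take dot products:
  L(u, v) = r_uu · N̂ = -5*sin(u)/Abs(sin(u)),
  M(u, v) = r_uv · N̂ = 0,
  N(u, v) = r_vv · N̂ = -5*sin(u)^3/Abs(sin(u)).
Evaluating at (u, v) = (pi/2, -3*pi/5):
  L = -5, M = 0, N = -5.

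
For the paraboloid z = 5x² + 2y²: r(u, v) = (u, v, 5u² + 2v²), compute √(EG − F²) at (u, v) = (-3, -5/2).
√(EG − F²)|_{(-3, -5/2)} = sqrt(1001)

E = 100*u^2 + 1, F = 40*u*v, G = 16*v^2 + 1; EG − F² = 100*u^2 + 16*v^2 + 1; √(EG − F²) = sqrt(100*u^2 + 16*v^2 + 1). At the given point: sqrt(1001).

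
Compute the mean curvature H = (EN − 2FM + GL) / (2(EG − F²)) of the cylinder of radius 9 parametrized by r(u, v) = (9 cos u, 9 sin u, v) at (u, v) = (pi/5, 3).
H = -1/18

With E = 81, F = 0, G = 1, L = -9, M = 0, N = 0, assemble
  H = (EN − 2FM + GL) / (2(EG − F²)) = -1/18.
At (u, v) = (pi/5, 3): H = -1/18.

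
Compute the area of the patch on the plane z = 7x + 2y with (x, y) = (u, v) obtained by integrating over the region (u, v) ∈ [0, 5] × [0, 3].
Area = 45*sqrt(6)

Area = ∫∫ √(EG − F²) du dv with √(EG − F²) = 3*sqrt(6). Integrating over [0, 5] × [0, 3] gives 45*sqrt(6).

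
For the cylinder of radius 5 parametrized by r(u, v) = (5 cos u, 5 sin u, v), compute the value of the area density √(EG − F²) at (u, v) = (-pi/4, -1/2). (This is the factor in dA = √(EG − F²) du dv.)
√(EG − F²)|_{(-pi/4, -1/2)} = 5

E = 25, F = 0, G = 1, so EG − F² = 25. Taking the positive square root: √(EG − F²) = 5. At (u, v) = (-pi/4, -1/2): 5.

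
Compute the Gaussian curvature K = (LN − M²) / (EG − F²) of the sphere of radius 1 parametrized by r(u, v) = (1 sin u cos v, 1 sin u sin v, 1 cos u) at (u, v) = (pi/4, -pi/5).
K = 1

Coefficients of the first fundamental form: E = 1, F = 0, G = sin(u)^2.
Coefficients of the second fundamental form: L = -sin(u)/Abs(sin(u)), M = 0, N = -sin(u)^3/Abs(sin(u)).
Assemble K = (LN − M²)/(EG − F²) = 1. At (u, v) = (pi/4, -pi/5): K = 1.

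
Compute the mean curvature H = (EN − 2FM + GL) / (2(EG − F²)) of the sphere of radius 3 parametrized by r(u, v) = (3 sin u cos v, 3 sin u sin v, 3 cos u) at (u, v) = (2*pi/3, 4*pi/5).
H = -1/3

With E = 9, F = 0, G = 9*sin(u)^2, L = -3*sin(u)/Abs(sin(u)), M = 0, N = -3*sin(u)^3/Abs(sin(u)), assemble
  H = (EN − 2FM + GL) / (2(EG − F²)) = -sin(u)/(3*Abs(sin(u))).
At (u, v) = (2*pi/3, 4*pi/5): H = -1/3.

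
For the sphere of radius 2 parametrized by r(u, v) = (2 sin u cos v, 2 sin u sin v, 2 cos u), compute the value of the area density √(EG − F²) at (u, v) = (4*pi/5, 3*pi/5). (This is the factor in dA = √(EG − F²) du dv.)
√(EG − F²)|_{(4*pi/5, 3*pi/5)} = sqrt(10 - 2*sqrt(5))

E = 4, F = 0, G = 4*sin(u)^2, so EG − F² = 16*sin(u)^2. Taking the positive square root: √(EG − F²) = 4*Abs(sin(u)). At (u, v) = (4*pi/5, 3*pi/5): sqrt(10 - 2*sqrt(5)).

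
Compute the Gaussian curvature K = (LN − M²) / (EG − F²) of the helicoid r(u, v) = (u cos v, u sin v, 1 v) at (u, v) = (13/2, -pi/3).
K = -16/29929

Coefficients of the first fundamental form: E = 1, F = 0, G = u^2 + 1.
Coefficients of the second fundamental form: L = 0, M = -1/sqrt(u^2 + 1), N = 0.
Assemble K = (LN − M²)/(EG − F²) = -1/(u^2 + 1)^2. At (u, v) = (13/2, -pi/3): K = -16/29929.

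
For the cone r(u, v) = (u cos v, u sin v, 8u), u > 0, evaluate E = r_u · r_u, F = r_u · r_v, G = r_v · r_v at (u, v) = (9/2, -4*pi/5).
E = 65;  F = 0;  G = 81/4

Partials: r_u = (cos(v), sin(v), 8), r_v = (-u*sin(v), u*cos(v), 0). As functions of (u, v):
  E = r_u · r_u = 65,
  F = r_u · r_v = 0,
  G = r_v · r_v = u^2.
Evaluating at (u, v) = (9/2, -4*pi/5): E = 65, F = 0, G = 81/4.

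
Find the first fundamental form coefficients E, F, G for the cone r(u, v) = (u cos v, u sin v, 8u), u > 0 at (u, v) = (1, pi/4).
E = 65;  F = 0;  G = 1

Partials: r_u = (cos(v), sin(v), 8), r_v = (-u*sin(v), u*cos(v), 0). As functions of (u, v):
  E = r_u · r_u = 65,
  F = r_u · r_v = 0,
  G = r_v · r_v = u^2.
Evaluating at (u, v) = (1, pi/4): E = 65, F = 0, G = 1.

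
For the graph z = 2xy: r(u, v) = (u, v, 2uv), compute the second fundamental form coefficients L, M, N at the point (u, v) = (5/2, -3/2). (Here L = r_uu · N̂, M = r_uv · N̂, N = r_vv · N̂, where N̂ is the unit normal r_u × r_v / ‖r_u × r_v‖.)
L = 0;  M = 2*sqrt(35)/35;  N = 0

Compute the unit normal N̂(u, v) = (-2*v/sqrt(4*u^2 + 4*v^2 + 1), -2*u/sqrt(4*u^2 + 4*v^2 + 1), 1/sqrt(4*u^2 + 4*v^2 + 1)), and the second partials r_uu, r_uv, r_vv. Take dot products:
  L(u, v) = r_uu · N̂ = 0,
  M(u, v) = r_uv · N̂ = 2/sqrt(4*u^2 + 4*v^2 + 1),
  N(u, v) = r_vv · N̂ = 0.
Evaluating at (u, v) = (5/2, -3/2):
  L = 0, M = 2*sqrt(35)/35, N = 0.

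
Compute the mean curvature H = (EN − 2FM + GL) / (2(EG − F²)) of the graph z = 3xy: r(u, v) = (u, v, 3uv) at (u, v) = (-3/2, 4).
H = 1296*sqrt(661)/436921

With E = 9*v^2 + 1, F = 9*u*v, G = 9*u^2 + 1, L = 0, M = 3/sqrt(9*u^2 + 9*v^2 + 1), N = 0, assemble
  H = (EN − 2FM + GL) / (2(EG − F²)) = -27*u*v/(9*u^2 + 9*v^2 + 1)^(3/2).
At (u, v) = (-3/2, 4): H = 1296*sqrt(661)/436921.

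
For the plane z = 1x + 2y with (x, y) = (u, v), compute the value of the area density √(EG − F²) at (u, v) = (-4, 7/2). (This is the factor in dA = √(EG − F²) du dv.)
√(EG − F²)|_{(-4, 7/2)} = sqrt(6)

E = 2, F = 2, G = 5, so EG − F² = 6. Taking the positive square root: √(EG − F²) = sqrt(6). At (u, v) = (-4, 7/2): sqrt(6).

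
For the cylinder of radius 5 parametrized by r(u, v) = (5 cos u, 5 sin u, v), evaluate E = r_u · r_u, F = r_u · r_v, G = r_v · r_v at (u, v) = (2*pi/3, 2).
E = 25;  F = 0;  G = 1

Partials: r_u = (-5*sin(u), 5*cos(u), 0), r_v = (0, 0, 1). As functions of (u, v):
  E = r_u · r_u = 25,
  F = r_u · r_v = 0,
  G = r_v · r_v = 1.
Evaluating at (u, v) = (2*pi/3, 2): E = 25, F = 0, G = 1.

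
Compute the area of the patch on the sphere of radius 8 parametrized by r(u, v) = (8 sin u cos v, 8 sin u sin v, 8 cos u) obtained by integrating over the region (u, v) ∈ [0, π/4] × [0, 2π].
Area = 64*pi*(2 - sqrt(2))

Area = ∫∫ √(EG − F²) du dv with √(EG − F²) = 64*Abs(sin(u)). Integrating over [0, π/4] × [0, 2π] gives 64*pi*(2 - sqrt(2)).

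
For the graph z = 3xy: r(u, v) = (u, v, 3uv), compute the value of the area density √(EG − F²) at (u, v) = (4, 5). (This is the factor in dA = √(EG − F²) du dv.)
√(EG − F²)|_{(4, 5)} = sqrt(370)

E = 9*v^2 + 1, F = 9*u*v, G = 9*u^2 + 1, so EG − F² = 9*u^2 + 9*v^2 + 1. Taking the positive square root: √(EG − F²) = sqrt(9*u^2 + 9*v^2 + 1). At (u, v) = (4, 5): sqrt(370).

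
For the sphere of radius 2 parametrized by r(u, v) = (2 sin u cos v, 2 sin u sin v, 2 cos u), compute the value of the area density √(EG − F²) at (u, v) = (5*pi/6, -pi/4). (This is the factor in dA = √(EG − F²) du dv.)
√(EG − F²)|_{(5*pi/6, -pi/4)} = 2

E = 4, F = 0, G = 4*sin(u)^2, so EG − F² = 16*sin(u)^2. Taking the positive square root: √(EG − F²) = 4*Abs(sin(u)). At (u, v) = (5*pi/6, -pi/4): 2.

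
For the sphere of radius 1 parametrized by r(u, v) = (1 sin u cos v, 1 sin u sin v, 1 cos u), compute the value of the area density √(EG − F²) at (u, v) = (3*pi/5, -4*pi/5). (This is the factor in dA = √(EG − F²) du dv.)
√(EG − F²)|_{(3*pi/5, -4*pi/5)} = sqrt(2*sqrt(5) + 10)/4

E = 1, F = 0, G = sin(u)^2, so EG − F² = sin(u)^2. Taking the positive square root: √(EG − F²) = Abs(sin(u)). At (u, v) = (3*pi/5, -4*pi/5): sqrt(2*sqrt(5) + 10)/4.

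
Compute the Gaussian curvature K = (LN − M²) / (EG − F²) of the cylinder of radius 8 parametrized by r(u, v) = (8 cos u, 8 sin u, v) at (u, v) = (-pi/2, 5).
K = 0

Coefficients of the first fundamental form: E = 64, F = 0, G = 1.
Coefficients of the second fundamental form: L = -8, M = 0, N = 0.
Assemble K = (LN − M²)/(EG − F²) = 0. At (u, v) = (-pi/2, 5): K = 0.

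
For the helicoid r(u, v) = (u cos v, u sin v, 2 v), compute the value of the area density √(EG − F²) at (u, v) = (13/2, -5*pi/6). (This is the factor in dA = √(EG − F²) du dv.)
√(EG − F²)|_{(13/2, -5*pi/6)} = sqrt(185)/2

E = 1, F = 0, G = u^2 + 4, so EG − F² = u^2 + 4. Taking the positive square root: √(EG − F²) = sqrt(u^2 + 4). At (u, v) = (13/2, -5*pi/6): sqrt(185)/2.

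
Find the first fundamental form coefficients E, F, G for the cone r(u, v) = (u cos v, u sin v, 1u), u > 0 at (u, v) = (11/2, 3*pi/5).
E = 2;  F = 0;  G = 121/4

Partials: r_u = (cos(v), sin(v), 1), r_v = (-u*sin(v), u*cos(v), 0). As functions of (u, v):
  E = r_u · r_u = 2,
  F = r_u · r_v = 0,
  G = r_v · r_v = u^2.
Evaluating at (u, v) = (11/2, 3*pi/5): E = 2, F = 0, G = 121/4.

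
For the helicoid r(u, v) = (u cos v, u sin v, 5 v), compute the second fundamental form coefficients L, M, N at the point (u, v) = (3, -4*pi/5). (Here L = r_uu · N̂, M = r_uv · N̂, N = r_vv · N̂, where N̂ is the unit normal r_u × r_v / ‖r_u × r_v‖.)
L = 0;  M = -5*sqrt(34)/34;  N = 0

Compute the unit normal N̂(u, v) = (5*sin(v)/sqrt(u^2 + 25), -5*cos(v)/sqrt(u^2 + 25), u/sqrt(u^2 + 25)), and the second partials r_uu, r_uv, r_vv. Take dot products:
  L(u, v) = r_uu · N̂ = 0,
  M(u, v) = r_uv · N̂ = -5/sqrt(u^2 + 25),
  N(u, v) = r_vv · N̂ = 0.
Evaluating at (u, v) = (3, -4*pi/5):
  L = 0, M = -5*sqrt(34)/34, N = 0.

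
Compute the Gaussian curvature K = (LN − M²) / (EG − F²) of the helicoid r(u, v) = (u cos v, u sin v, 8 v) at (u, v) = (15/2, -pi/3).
K = -1024/231361

Coefficients of the first fundamental form: E = 1, F = 0, G = u^2 + 64.
Coefficients of the second fundamental form: L = 0, M = -8/sqrt(u^2 + 64), N = 0.
Assemble K = (LN − M²)/(EG − F²) = -64/(u^2 + 64)^2. At (u, v) = (15/2, -pi/3): K = -1024/231361.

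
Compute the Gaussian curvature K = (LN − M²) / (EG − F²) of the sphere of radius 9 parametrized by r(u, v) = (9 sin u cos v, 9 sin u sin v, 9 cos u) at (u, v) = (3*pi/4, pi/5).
K = 1/81

Coefficients of the first fundamental form: E = 81, F = 0, G = 81*sin(u)^2.
Coefficients of the second fundamental form: L = -9*sin(u)/Abs(sin(u)), M = 0, N = -9*sin(u)^3/Abs(sin(u)).
Assemble K = (LN − M²)/(EG − F²) = 1/81. At (u, v) = (3*pi/4, pi/5): K = 1/81.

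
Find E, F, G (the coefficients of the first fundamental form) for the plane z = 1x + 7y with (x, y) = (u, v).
E = 2;  F = 7;  G = 50

Compute partials: r_u = (1, 0, 1), r_v = (0, 1, 7). Then
  E = r_u · r_u = 2,
  F = r_u · r_v = 7,
  G = r_v · r_v = 50.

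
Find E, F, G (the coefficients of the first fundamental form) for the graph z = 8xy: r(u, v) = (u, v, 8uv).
E = 64*v^2 + 1;  F = 64*u*v;  G = 64*u^2 + 1

Compute partials: r_u = (1, 0, 8*v), r_v = (0, 1, 8*u). Then
  E = r_u · r_u = 64*v^2 + 1,
  F = r_u · r_v = 64*u*v,
  G = r_v · r_v = 64*u^2 + 1.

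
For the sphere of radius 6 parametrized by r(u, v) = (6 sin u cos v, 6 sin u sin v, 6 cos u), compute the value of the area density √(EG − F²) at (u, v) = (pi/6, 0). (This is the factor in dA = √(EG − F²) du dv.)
√(EG − F²)|_{(pi/6, 0)} = 18

E = 36, F = 0, G = 36*sin(u)^2, so EG − F² = 1296*sin(u)^2. Taking the positive square root: √(EG − F²) = 36*Abs(sin(u)). At (u, v) = (pi/6, 0): 18.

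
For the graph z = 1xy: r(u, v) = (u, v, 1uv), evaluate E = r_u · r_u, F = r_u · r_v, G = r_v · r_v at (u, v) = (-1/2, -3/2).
E = 13/4;  F = 3/4;  G = 5/4

Partials: r_u = (1, 0, v), r_v = (0, 1, u). As functions of (u, v):
  E = r_u · r_u = v^2 + 1,
  F = r_u · r_v = u*v,
  G = r_v · r_v = u^2 + 1.
Evaluating at (u, v) = (-1/2, -3/2): E = 13/4, F = 3/4, G = 5/4.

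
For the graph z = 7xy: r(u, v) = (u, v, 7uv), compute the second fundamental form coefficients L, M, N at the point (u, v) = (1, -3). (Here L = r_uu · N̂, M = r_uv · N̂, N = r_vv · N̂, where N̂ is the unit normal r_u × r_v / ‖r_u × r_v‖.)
L = 0;  M = 7*sqrt(491)/491;  N = 0

Compute the unit normal N̂(u, v) = (-7*v/sqrt(49*u^2 + 49*v^2 + 1), -7*u/sqrt(49*u^2 + 49*v^2 + 1), 1/sqrt(49*u^2 + 49*v^2 + 1)), and the second partials r_uu, r_uv, r_vv. Take dot products:
  L(u, v) = r_uu · N̂ = 0,
  M(u, v) = r_uv · N̂ = 7/sqrt(49*u^2 + 49*v^2 + 1),
  N(u, v) = r_vv · N̂ = 0.
Evaluating at (u, v) = (1, -3):
  L = 0, M = 7*sqrt(491)/491, N = 0.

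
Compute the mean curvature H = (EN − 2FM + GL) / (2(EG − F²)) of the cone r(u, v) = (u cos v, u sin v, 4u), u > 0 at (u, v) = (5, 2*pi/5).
H = 2*sqrt(17)/85

With E = 17, F = 0, G = u^2, L = 0, M = 0, N = 4*sqrt(17)*u^2/(17*Abs(u)), assemble
  H = (EN − 2FM + GL) / (2(EG − F²)) = 2*sqrt(17)/(17*Abs(u)).
At (u, v) = (5, 2*pi/5): H = 2*sqrt(17)/85.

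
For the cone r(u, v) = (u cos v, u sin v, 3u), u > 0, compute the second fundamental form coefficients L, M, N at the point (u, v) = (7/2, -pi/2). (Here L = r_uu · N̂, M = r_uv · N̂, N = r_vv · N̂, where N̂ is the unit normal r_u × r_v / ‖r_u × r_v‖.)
L = 0;  M = 0;  N = 21*sqrt(10)/20

Compute the unit normal N̂(u, v) = (-3*sqrt(10)*u*cos(v)/(10*Abs(u)), -3*sqrt(10)*u*sin(v)/(10*Abs(u)), sqrt(10)*u/(10*Abs(u))), and the second partials r_uu, r_uv, r_vv. Take dot products:
  L(u, v) = r_uu · N̂ = 0,
  M(u, v) = r_uv · N̂ = 0,
  N(u, v) = r_vv · N̂ = 3*sqrt(10)*u^2/(10*Abs(u)).
Evaluating at (u, v) = (7/2, -pi/2):
  L = 0, M = 0, N = 21*sqrt(10)/20.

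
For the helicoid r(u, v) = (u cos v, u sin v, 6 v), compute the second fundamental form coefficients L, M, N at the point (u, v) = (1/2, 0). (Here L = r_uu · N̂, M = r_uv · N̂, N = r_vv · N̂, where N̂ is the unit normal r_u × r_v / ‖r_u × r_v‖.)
L = 0;  M = -12*sqrt(145)/145;  N = 0

Compute the unit normal N̂(u, v) = (6*sin(v)/sqrt(u^2 + 36), -6*cos(v)/sqrt(u^2 + 36), u/sqrt(u^2 + 36)), and the second partials r_uu, r_uv, r_vv. Take dot products:
  L(u, v) = r_uu · N̂ = 0,
  M(u, v) = r_uv · N̂ = -6/sqrt(u^2 + 36),
  N(u, v) = r_vv · N̂ = 0.
Evaluating at (u, v) = (1/2, 0):
  L = 0, M = -12*sqrt(145)/145, N = 0.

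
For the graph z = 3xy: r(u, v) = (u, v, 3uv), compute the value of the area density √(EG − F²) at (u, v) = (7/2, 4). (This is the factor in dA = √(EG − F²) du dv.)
√(EG − F²)|_{(7/2, 4)} = sqrt(1021)/2

E = 9*v^2 + 1, F = 9*u*v, G = 9*u^2 + 1, so EG − F² = 9*u^2 + 9*v^2 + 1. Taking the positive square root: √(EG − F²) = sqrt(9*u^2 + 9*v^2 + 1). At (u, v) = (7/2, 4): sqrt(1021)/2.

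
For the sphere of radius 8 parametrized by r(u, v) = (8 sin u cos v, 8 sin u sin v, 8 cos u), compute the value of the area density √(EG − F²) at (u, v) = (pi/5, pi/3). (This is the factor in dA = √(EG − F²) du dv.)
√(EG − F²)|_{(pi/5, pi/3)} = 16*sqrt(10 - 2*sqrt(5))

E = 64, F = 0, G = 64*sin(u)^2, so EG − F² = 4096*sin(u)^2. Taking the positive square root: √(EG − F²) = 64*Abs(sin(u)). At (u, v) = (pi/5, pi/3): 16*sqrt(10 - 2*sqrt(5)).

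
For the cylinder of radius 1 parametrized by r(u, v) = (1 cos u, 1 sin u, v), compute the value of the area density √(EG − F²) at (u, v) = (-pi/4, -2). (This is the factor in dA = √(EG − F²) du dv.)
√(EG − F²)|_{(-pi/4, -2)} = 1

E = 1, F = 0, G = 1, so EG − F² = 1. Taking the positive square root: √(EG − F²) = 1. At (u, v) = (-pi/4, -2): 1.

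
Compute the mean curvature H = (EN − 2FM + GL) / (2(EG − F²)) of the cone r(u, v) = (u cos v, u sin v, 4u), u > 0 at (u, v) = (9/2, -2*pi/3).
H = 4*sqrt(17)/153

With E = 17, F = 0, G = u^2, L = 0, M = 0, N = 4*sqrt(17)*u^2/(17*Abs(u)), assemble
  H = (EN − 2FM + GL) / (2(EG − F²)) = 2*sqrt(17)/(17*Abs(u)).
At (u, v) = (9/2, -2*pi/3): H = 4*sqrt(17)/153.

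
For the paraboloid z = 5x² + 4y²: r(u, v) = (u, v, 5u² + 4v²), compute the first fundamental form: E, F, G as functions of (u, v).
E = 100*u^2 + 1;  F = 80*u*v;  G = 64*v^2 + 1

Compute partials: r_u = (1, 0, 10*u), r_v = (0, 1, 8*v). Then
  E = r_u · r_u = 100*u^2 + 1,
  F = r_u · r_v = 80*u*v,
  G = r_v · r_v = 64*v^2 + 1.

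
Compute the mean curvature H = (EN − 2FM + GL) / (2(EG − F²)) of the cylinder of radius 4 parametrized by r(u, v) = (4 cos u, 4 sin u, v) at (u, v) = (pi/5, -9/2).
H = -1/8

With E = 16, F = 0, G = 1, L = -4, M = 0, N = 0, assemble
  H = (EN − 2FM + GL) / (2(EG − F²)) = -1/8.
At (u, v) = (pi/5, -9/2): H = -1/8.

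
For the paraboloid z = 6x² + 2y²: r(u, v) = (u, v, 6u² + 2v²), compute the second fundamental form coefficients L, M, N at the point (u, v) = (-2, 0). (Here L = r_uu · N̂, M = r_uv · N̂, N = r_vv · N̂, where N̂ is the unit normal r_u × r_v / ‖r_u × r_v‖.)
L = 12*sqrt(577)/577;  M = 0;  N = 4*sqrt(577)/577

Compute the unit normal N̂(u, v) = (-12*u/sqrt(144*u^2 + 16*v^2 + 1), -4*v/sqrt(144*u^2 + 16*v^2 + 1), 1/sqrt(144*u^2 + 16*v^2 + 1)), and the second partials r_uu, r_uv, r_vv. Take dot products:
  L(u, v) = r_uu · N̂ = 12/sqrt(144*u^2 + 16*v^2 + 1),
  M(u, v) = r_uv · N̂ = 0,
  N(u, v) = r_vv · N̂ = 4/sqrt(144*u^2 + 16*v^2 + 1).
Evaluating at (u, v) = (-2, 0):
  L = 12*sqrt(577)/577, M = 0, N = 4*sqrt(577)/577.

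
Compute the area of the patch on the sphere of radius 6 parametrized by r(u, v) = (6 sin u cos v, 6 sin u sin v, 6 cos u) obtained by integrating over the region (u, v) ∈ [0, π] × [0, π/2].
Area = 36*pi

Area = ∫∫ √(EG − F²) du dv with √(EG − F²) = 36*Abs(sin(u)). Integrating over [0, π] × [0, π/2] gives 36*pi.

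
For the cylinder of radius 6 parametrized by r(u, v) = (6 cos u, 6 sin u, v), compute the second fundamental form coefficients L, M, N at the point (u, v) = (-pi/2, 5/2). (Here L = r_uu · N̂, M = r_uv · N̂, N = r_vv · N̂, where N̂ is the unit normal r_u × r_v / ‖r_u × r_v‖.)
L = -6;  M = 0;  N = 0

Compute the unit normal N̂(u, v) = (cos(u), sin(u), 0), and the second partials r_uu, r_uv, r_vv. Take dot products:
  L(u, v) = r_uu · N̂ = -6,
  M(u, v) = r_uv · N̂ = 0,
  N(u, v) = r_vv · N̂ = 0.
Evaluating at (u, v) = (-pi/2, 5/2):
  L = -6, M = 0, N = 0.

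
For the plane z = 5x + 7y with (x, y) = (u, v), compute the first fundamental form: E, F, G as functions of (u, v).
E = 26;  F = 35;  G = 50

Compute partials: r_u = (1, 0, 5), r_v = (0, 1, 7). Then
  E = r_u · r_u = 26,
  F = r_u · r_v = 35,
  G = r_v · r_v = 50.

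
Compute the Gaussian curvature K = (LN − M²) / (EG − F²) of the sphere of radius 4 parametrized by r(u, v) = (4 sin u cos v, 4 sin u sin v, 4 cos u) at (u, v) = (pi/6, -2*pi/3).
K = 1/16

Coefficients of the first fundamental form: E = 16, F = 0, G = 16*sin(u)^2.
Coefficients of the second fundamental form: L = -4*sin(u)/Abs(sin(u)), M = 0, N = -4*sin(u)^3/Abs(sin(u)).
Assemble K = (LN − M²)/(EG − F²) = 1/16. At (u, v) = (pi/6, -2*pi/3): K = 1/16.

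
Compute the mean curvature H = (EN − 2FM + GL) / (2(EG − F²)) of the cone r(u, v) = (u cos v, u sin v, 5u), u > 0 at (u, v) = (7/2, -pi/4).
H = 5*sqrt(26)/182

With E = 26, F = 0, G = u^2, L = 0, M = 0, N = 5*sqrt(26)*u^2/(26*Abs(u)), assemble
  H = (EN − 2FM + GL) / (2(EG − F²)) = 5*sqrt(26)/(52*Abs(u)).
At (u, v) = (7/2, -pi/4): H = 5*sqrt(26)/182.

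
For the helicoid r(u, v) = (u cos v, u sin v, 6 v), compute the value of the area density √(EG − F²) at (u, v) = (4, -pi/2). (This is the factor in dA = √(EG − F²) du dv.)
√(EG − F²)|_{(4, -pi/2)} = 2*sqrt(13)

E = 1, F = 0, G = u^2 + 36, so EG − F² = u^2 + 36. Taking the positive square root: √(EG − F²) = sqrt(u^2 + 36). At (u, v) = (4, -pi/2): 2*sqrt(13).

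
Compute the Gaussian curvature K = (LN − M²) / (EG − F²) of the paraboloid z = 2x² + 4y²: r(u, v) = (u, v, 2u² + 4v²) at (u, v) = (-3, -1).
K = 32/43681

Coefficients of the first fundamental form: E = 16*u^2 + 1, F = 32*u*v, G = 64*v^2 + 1.
Coefficients of the second fundamental form: L = 4/sqrt(16*u^2 + 64*v^2 + 1), M = 0, N = 8/sqrt(16*u^2 + 64*v^2 + 1).
Assemble K = (LN − M²)/(EG − F²) = 32/(256*u^4 + 2048*u^2*v^2 + 32*u^2 + 4096*v^4 + 128*v^2 + 1). At (u, v) = (-3, -1): K = 32/43681.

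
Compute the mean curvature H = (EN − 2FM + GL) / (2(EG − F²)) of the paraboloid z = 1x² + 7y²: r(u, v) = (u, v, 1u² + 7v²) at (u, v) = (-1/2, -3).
H = 1779*sqrt(1766)/3118756

With E = 4*u^2 + 1, F = 28*u*v, G = 196*v^2 + 1, L = 2/sqrt(4*u^2 + 196*v^2 + 1), M = 0, N = 14/sqrt(4*u^2 + 196*v^2 + 1), assemble
  H = (EN − 2FM + GL) / (2(EG − F²)) = 4*(7*u^2 + 49*v^2 + 2)/(4*u^2 + 196*v^2 + 1)^(3/2).
At (u, v) = (-1/2, -3): H = 1779*sqrt(1766)/3118756.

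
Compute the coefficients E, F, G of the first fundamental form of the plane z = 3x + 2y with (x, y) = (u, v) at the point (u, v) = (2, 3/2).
E = 10;  F = 6;  G = 5

Partials: r_u = (1, 0, 3), r_v = (0, 1, 2). As functions of (u, v):
  E = r_u · r_u = 10,
  F = r_u · r_v = 6,
  G = r_v · r_v = 5.
Evaluating at (u, v) = (2, 3/2): E = 10, F = 6, G = 5.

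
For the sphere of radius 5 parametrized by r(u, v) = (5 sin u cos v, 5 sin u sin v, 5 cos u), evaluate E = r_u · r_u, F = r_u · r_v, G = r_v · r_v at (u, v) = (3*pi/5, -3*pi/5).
E = 25;  F = 0;  G = 25*sqrt(5)/8 + 125/8

Partials: r_u = (5*cos(u)*cos(v), 5*sin(v)*cos(u), -5*sin(u)), r_v = (-5*sin(u)*sin(v), 5*sin(u)*cos(v), 0). As functions of (u, v):
  E = r_u · r_u = 25,
  F = r_u · r_v = 0,
  G = r_v · r_v = 25*sin(u)^2.
Evaluating at (u, v) = (3*pi/5, -3*pi/5): E = 25, F = 0, G = 25*sqrt(5)/8 + 125/8.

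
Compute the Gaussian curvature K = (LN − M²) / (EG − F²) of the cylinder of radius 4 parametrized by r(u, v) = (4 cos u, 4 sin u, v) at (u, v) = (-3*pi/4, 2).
K = 0

Coefficients of the first fundamental form: E = 16, F = 0, G = 1.
Coefficients of the second fundamental form: L = -4, M = 0, N = 0.
Assemble K = (LN − M²)/(EG − F²) = 0. At (u, v) = (-3*pi/4, 2): K = 0.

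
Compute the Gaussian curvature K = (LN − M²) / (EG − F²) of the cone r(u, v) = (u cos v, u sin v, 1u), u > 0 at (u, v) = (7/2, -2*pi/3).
K = 0

Coefficients of the first fundamental form: E = 2, F = 0, G = u^2.
Coefficients of the second fundamental form: L = 0, M = 0, N = sqrt(2)*u^2/(2*Abs(u)).
Assemble K = (LN − M²)/(EG − F²) = 0. At (u, v) = (7/2, -2*pi/3): K = 0.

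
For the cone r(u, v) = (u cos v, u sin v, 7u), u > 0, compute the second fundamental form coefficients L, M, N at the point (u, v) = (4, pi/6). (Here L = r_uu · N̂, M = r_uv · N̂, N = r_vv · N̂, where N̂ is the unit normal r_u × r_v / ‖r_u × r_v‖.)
L = 0;  M = 0;  N = 14*sqrt(2)/5

Compute the unit normal N̂(u, v) = (-7*sqrt(2)*u*cos(v)/(10*Abs(u)), -7*sqrt(2)*u*sin(v)/(10*Abs(u)), sqrt(2)*u/(10*Abs(u))), and the second partials r_uu, r_uv, r_vv. Take dot products:
  L(u, v) = r_uu · N̂ = 0,
  M(u, v) = r_uv · N̂ = 0,
  N(u, v) = r_vv · N̂ = 7*sqrt(2)*u^2/(10*Abs(u)).
Evaluating at (u, v) = (4, pi/6):
  L = 0, M = 0, N = 14*sqrt(2)/5.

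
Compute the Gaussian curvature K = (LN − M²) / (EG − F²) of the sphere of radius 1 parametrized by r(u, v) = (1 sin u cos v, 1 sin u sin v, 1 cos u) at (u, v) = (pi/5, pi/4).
K = 1

Coefficients of the first fundamental form: E = 1, F = 0, G = sin(u)^2.
Coefficients of the second fundamental form: L = -sin(u)/Abs(sin(u)), M = 0, N = -sin(u)^3/Abs(sin(u)).
Assemble K = (LN − M²)/(EG − F²) = 1. At (u, v) = (pi/5, pi/4): K = 1.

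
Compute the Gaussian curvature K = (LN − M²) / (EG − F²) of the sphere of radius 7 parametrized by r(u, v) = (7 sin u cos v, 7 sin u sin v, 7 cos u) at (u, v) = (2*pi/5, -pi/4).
K = 1/49

Coefficients of the first fundamental form: E = 49, F = 0, G = 49*sin(u)^2.
Coefficients of the second fundamental form: L = -7*sin(u)/Abs(sin(u)), M = 0, N = -7*sin(u)^3/Abs(sin(u)).
Assemble K = (LN − M²)/(EG − F²) = 1/49. At (u, v) = (2*pi/5, -pi/4): K = 1/49.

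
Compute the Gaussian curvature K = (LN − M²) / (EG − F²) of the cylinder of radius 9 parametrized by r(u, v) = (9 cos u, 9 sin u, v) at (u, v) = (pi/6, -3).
K = 0

Coefficients of the first fundamental form: E = 81, F = 0, G = 1.
Coefficients of the second fundamental form: L = -9, M = 0, N = 0.
Assemble K = (LN − M²)/(EG − F²) = 0. At (u, v) = (pi/6, -3): K = 0.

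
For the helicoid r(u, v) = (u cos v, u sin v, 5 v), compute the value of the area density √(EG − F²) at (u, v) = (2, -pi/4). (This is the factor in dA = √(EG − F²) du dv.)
√(EG − F²)|_{(2, -pi/4)} = sqrt(29)

E = 1, F = 0, G = u^2 + 25, so EG − F² = u^2 + 25. Taking the positive square root: √(EG − F²) = sqrt(u^2 + 25). At (u, v) = (2, -pi/4): sqrt(29).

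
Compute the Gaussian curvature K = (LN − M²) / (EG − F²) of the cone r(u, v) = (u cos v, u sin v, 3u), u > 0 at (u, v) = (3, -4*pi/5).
K = 0

Coefficients of the first fundamental form: E = 10, F = 0, G = u^2.
Coefficients of the second fundamental form: L = 0, M = 0, N = 3*sqrt(10)*u^2/(10*Abs(u)).
Assemble K = (LN − M²)/(EG − F²) = 0. At (u, v) = (3, -4*pi/5): K = 0.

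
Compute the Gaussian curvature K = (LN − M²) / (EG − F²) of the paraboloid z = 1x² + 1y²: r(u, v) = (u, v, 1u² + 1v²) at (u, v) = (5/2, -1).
K = 1/225

Coefficients of the first fundamental form: E = 4*u^2 + 1, F = 4*u*v, G = 4*v^2 + 1.
Coefficients of the second fundamental form: L = 2/sqrt(4*u^2 + 4*v^2 + 1), M = 0, N = 2/sqrt(4*u^2 + 4*v^2 + 1).
Assemble K = (LN − M²)/(EG − F²) = 4/(16*u^4 + 32*u^2*v^2 + 8*u^2 + 16*v^4 + 8*v^2 + 1). At (u, v) = (5/2, -1): K = 1/225.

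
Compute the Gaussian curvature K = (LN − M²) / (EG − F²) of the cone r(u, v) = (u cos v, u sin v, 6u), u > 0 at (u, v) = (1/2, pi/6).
K = 0

Coefficients of the first fundamental form: E = 37, F = 0, G = u^2.
Coefficients of the second fundamental form: L = 0, M = 0, N = 6*sqrt(37)*u^2/(37*Abs(u)).
Assemble K = (LN − M²)/(EG − F²) = 0. At (u, v) = (1/2, pi/6): K = 0.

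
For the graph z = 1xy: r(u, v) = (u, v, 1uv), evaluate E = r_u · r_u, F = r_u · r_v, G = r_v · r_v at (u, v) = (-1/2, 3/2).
E = 13/4;  F = -3/4;  G = 5/4

Partials: r_u = (1, 0, v), r_v = (0, 1, u). As functions of (u, v):
  E = r_u · r_u = v^2 + 1,
  F = r_u · r_v = u*v,
  G = r_v · r_v = u^2 + 1.
Evaluating at (u, v) = (-1/2, 3/2): E = 13/4, F = -3/4, G = 5/4.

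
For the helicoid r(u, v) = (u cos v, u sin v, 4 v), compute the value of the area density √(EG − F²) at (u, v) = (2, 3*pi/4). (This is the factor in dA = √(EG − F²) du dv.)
√(EG − F²)|_{(2, 3*pi/4)} = 2*sqrt(5)

E = 1, F = 0, G = u^2 + 16, so EG − F² = u^2 + 16. Taking the positive square root: √(EG − F²) = sqrt(u^2 + 16). At (u, v) = (2, 3*pi/4): 2*sqrt(5).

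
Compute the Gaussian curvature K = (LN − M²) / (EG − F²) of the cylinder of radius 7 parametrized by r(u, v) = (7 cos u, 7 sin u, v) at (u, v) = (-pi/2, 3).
K = 0

Coefficients of the first fundamental form: E = 49, F = 0, G = 1.
Coefficients of the second fundamental form: L = -7, M = 0, N = 0.
Assemble K = (LN − M²)/(EG − F²) = 0. At (u, v) = (-pi/2, 3): K = 0.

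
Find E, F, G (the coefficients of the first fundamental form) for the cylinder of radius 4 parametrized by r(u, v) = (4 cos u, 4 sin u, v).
E = 16;  F = 0;  G = 1

Compute partials: r_u = (-4*sin(u), 4*cos(u), 0), r_v = (0, 0, 1). Then
  E = r_u · r_u = 16,
  F = r_u · r_v = 0,
  G = r_v · r_v = 1.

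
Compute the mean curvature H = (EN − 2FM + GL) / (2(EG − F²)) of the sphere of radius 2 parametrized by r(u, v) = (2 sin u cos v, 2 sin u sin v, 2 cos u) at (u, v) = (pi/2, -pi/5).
H = -1/2

With E = 4, F = 0, G = 4*sin(u)^2, L = -2*sin(u)/Abs(sin(u)), M = 0, N = -2*sin(u)^3/Abs(sin(u)), assemble
  H = (EN − 2FM + GL) / (2(EG − F²)) = -sin(u)/(2*Abs(sin(u))).
At (u, v) = (pi/2, -pi/5): H = -1/2.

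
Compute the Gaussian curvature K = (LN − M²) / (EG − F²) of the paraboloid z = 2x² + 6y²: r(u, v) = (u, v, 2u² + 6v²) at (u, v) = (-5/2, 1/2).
K = 48/18769

Coefficients of the first fundamental form: E = 16*u^2 + 1, F = 48*u*v, G = 144*v^2 + 1.
Coefficients of the second fundamental form: L = 4/sqrt(16*u^2 + 144*v^2 + 1), M = 0, N = 12/sqrt(16*u^2 + 144*v^2 + 1).
Assemble K = (LN − M²)/(EG − F²) = 48/(256*u^4 + 4608*u^2*v^2 + 32*u^2 + 20736*v^4 + 288*v^2 + 1). At (u, v) = (-5/2, 1/2): K = 48/18769.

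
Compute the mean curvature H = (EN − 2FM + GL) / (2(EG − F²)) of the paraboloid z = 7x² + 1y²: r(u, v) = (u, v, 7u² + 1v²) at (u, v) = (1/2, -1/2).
H = 64*sqrt(51)/2601

With E = 196*u^2 + 1, F = 28*u*v, G = 4*v^2 + 1, L = 14/sqrt(196*u^2 + 4*v^2 + 1), M = 0, N = 2/sqrt(196*u^2 + 4*v^2 + 1), assemble
  H = (EN − 2FM + GL) / (2(EG − F²)) = 4*(49*u^2 + 7*v^2 + 2)/(196*u^2 + 4*v^2 + 1)^(3/2).
At (u, v) = (1/2, -1/2): H = 64*sqrt(51)/2601.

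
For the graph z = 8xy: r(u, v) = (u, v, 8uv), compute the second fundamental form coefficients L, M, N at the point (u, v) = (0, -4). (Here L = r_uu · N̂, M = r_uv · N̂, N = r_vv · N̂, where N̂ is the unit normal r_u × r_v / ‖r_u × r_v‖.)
L = 0;  M = 8*sqrt(41)/205;  N = 0

Compute the unit normal N̂(u, v) = (-8*v/sqrt(64*u^2 + 64*v^2 + 1), -8*u/sqrt(64*u^2 + 64*v^2 + 1), 1/sqrt(64*u^2 + 64*v^2 + 1)), and the second partials r_uu, r_uv, r_vv. Take dot products:
  L(u, v) = r_uu · N̂ = 0,
  M(u, v) = r_uv · N̂ = 8/sqrt(64*u^2 + 64*v^2 + 1),
  N(u, v) = r_vv · N̂ = 0.
Evaluating at (u, v) = (0, -4):
  L = 0, M = 8*sqrt(41)/205, N = 0.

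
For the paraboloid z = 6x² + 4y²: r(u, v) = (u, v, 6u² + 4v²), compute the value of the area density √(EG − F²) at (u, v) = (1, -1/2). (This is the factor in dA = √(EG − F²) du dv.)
√(EG − F²)|_{(1, -1/2)} = sqrt(161)

E = 144*u^2 + 1, F = 96*u*v, G = 64*v^2 + 1, so EG − F² = 144*u^2 + 64*v^2 + 1. Taking the positive square root: √(EG − F²) = sqrt(144*u^2 + 64*v^2 + 1). At (u, v) = (1, -1/2): sqrt(161).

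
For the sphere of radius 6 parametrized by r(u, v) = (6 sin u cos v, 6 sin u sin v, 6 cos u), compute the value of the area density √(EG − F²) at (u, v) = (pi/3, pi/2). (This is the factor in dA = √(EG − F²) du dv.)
√(EG − F²)|_{(pi/3, pi/2)} = 18*sqrt(3)

E = 36, F = 0, G = 36*sin(u)^2, so EG − F² = 1296*sin(u)^2. Taking the positive square root: √(EG − F²) = 36*Abs(sin(u)). At (u, v) = (pi/3, pi/2): 18*sqrt(3).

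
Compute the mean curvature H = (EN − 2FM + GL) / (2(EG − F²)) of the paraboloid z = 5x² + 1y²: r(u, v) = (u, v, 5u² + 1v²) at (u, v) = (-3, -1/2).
H = 911*sqrt(902)/813604

With E = 100*u^2 + 1, F = 20*u*v, G = 4*v^2 + 1, L = 10/sqrt(100*u^2 + 4*v^2 + 1), M = 0, N = 2/sqrt(100*u^2 + 4*v^2 + 1), assemble
  H = (EN − 2FM + GL) / (2(EG − F²)) = 2*(50*u^2 + 10*v^2 + 3)/(100*u^2 + 4*v^2 + 1)^(3/2).
At (u, v) = (-3, -1/2): H = 911*sqrt(902)/813604.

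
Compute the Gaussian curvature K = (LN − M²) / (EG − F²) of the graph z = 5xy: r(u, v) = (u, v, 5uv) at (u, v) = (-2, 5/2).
K = -400/1058841

Coefficients of the first fundamental form: E = 25*v^2 + 1, F = 25*u*v, G = 25*u^2 + 1.
Coefficients of the second fundamental form: L = 0, M = 5/sqrt(25*u^2 + 25*v^2 + 1), N = 0.
Assemble K = (LN − M²)/(EG − F²) = -25/(625*u^4 + 1250*u^2*v^2 + 50*u^2 + 625*v^4 + 50*v^2 + 1). At (u, v) = (-2, 5/2): K = -400/1058841.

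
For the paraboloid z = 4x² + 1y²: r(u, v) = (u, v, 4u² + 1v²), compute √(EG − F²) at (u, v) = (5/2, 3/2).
√(EG − F²)|_{(5/2, 3/2)} = sqrt(410)

E = 64*u^2 + 1, F = 16*u*v, G = 4*v^2 + 1; EG − F² = 64*u^2 + 4*v^2 + 1; √(EG − F²) = sqrt(64*u^2 + 4*v^2 + 1). At the given point: sqrt(410).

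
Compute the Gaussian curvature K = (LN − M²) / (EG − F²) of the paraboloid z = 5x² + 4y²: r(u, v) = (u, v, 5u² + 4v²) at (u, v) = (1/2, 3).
K = 20/90601

Coefficients of the first fundamental form: E = 100*u^2 + 1, F = 80*u*v, G = 64*v^2 + 1.
Coefficients of the second fundamental form: L = 10/sqrt(100*u^2 + 64*v^2 + 1), M = 0, N = 8/sqrt(100*u^2 + 64*v^2 + 1).
Assemble K = (LN − M²)/(EG − F²) = 80/(10000*u^4 + 12800*u^2*v^2 + 200*u^2 + 4096*v^4 + 128*v^2 + 1). At (u, v) = (1/2, 3): K = 20/90601.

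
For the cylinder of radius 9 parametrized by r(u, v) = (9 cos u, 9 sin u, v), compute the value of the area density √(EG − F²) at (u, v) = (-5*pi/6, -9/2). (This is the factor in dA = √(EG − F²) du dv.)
√(EG − F²)|_{(-5*pi/6, -9/2)} = 9

E = 81, F = 0, G = 1, so EG − F² = 81. Taking the positive square root: √(EG − F²) = 9. At (u, v) = (-5*pi/6, -9/2): 9.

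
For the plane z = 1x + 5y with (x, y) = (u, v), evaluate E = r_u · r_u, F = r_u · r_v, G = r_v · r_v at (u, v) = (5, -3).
E = 2;  F = 5;  G = 26

Partials: r_u = (1, 0, 1), r_v = (0, 1, 5). As functions of (u, v):
  E = r_u · r_u = 2,
  F = r_u · r_v = 5,
  G = r_v · r_v = 26.
Evaluating at (u, v) = (5, -3): E = 2, F = 5, G = 26.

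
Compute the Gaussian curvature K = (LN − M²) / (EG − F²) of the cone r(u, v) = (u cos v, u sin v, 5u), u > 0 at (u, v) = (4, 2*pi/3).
K = 0

Coefficients of the first fundamental form: E = 26, F = 0, G = u^2.
Coefficients of the second fundamental form: L = 0, M = 0, N = 5*sqrt(26)*u^2/(26*Abs(u)).
Assemble K = (LN − M²)/(EG − F²) = 0. At (u, v) = (4, 2*pi/3): K = 0.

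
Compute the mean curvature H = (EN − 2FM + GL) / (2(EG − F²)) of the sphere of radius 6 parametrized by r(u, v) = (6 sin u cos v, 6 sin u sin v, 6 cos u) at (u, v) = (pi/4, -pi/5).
H = -1/6

With E = 36, F = 0, G = 36*sin(u)^2, L = -6*sin(u)/Abs(sin(u)), M = 0, N = -6*sin(u)^3/Abs(sin(u)), assemble
  H = (EN − 2FM + GL) / (2(EG − F²)) = -sin(u)/(6*Abs(sin(u))).
At (u, v) = (pi/4, -pi/5): H = -1/6.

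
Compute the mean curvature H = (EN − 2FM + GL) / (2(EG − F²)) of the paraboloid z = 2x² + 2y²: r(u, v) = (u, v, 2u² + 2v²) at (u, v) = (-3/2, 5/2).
H = 276*sqrt(137)/18769

With E = 16*u^2 + 1, F = 16*u*v, G = 16*v^2 + 1, L = 4/sqrt(16*u^2 + 16*v^2 + 1), M = 0, N = 4/sqrt(16*u^2 + 16*v^2 + 1), assemble
  H = (EN − 2FM + GL) / (2(EG − F²)) = 4*(8*u^2 + 8*v^2 + 1)/(16*u^2 + 16*v^2 + 1)^(3/2).
At (u, v) = (-3/2, 5/2): H = 276*sqrt(137)/18769.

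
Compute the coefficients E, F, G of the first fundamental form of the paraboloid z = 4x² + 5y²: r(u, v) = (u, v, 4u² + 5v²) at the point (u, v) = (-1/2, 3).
E = 17;  F = -120;  G = 901

Partials: r_u = (1, 0, 8*u), r_v = (0, 1, 10*v). As functions of (u, v):
  E = r_u · r_u = 64*u^2 + 1,
  F = r_u · r_v = 80*u*v,
  G = r_v · r_v = 100*v^2 + 1.
Evaluating at (u, v) = (-1/2, 3): E = 17, F = -120, G = 901.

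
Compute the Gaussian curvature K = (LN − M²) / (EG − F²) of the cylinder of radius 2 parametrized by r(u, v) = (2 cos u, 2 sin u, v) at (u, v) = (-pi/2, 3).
K = 0

Coefficients of the first fundamental form: E = 4, F = 0, G = 1.
Coefficients of the second fundamental form: L = -2, M = 0, N = 0.
Assemble K = (LN − M²)/(EG − F²) = 0. At (u, v) = (-pi/2, 3): K = 0.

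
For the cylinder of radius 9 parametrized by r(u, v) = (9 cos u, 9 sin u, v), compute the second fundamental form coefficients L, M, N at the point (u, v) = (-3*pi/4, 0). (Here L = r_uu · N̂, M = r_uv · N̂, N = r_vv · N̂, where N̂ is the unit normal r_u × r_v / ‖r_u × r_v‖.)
L = -9;  M = 0;  N = 0

Compute the unit normal N̂(u, v) = (cos(u), sin(u), 0), and the second partials r_uu, r_uv, r_vv. Take dot products:
  L(u, v) = r_uu · N̂ = -9,
  M(u, v) = r_uv · N̂ = 0,
  N(u, v) = r_vv · N̂ = 0.
Evaluating at (u, v) = (-3*pi/4, 0):
  L = -9, M = 0, N = 0.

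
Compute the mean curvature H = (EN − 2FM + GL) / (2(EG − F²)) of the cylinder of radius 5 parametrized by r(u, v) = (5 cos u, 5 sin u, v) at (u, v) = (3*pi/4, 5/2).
H = -1/10

With E = 25, F = 0, G = 1, L = -5, M = 0, N = 0, assemble
  H = (EN − 2FM + GL) / (2(EG − F²)) = -1/10.
At (u, v) = (3*pi/4, 5/2): H = -1/10.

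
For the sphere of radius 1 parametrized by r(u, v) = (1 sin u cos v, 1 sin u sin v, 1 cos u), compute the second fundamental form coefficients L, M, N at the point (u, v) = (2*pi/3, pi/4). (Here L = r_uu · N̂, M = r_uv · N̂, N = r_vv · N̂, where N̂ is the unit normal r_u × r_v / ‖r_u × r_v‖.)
L = -1;  M = 0;  N = -3/4

Compute the unit normal N̂(u, v) = (sin(u)^2*cos(v)/Abs(sin(u)), sin(u)^2*sin(v)/Abs(sin(u)), sin(2*u)/(2*Abs(sin(u)))), and the second partials r_uu, r_uv, r_vv. Take dot products:
  L(u, v) = r_uu · N̂ = -sin(u)/Abs(sin(u)),
  M(u, v) = r_uv · N̂ = 0,
  N(u, v) = r_vv · N̂ = -sin(u)^3/Abs(sin(u)).
Evaluating at (u, v) = (2*pi/3, pi/4):
  L = -1, M = 0, N = -3/4.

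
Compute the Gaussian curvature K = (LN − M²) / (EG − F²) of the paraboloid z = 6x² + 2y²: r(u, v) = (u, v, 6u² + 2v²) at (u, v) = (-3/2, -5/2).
K = 48/180625

Coefficients of the first fundamental form: E = 144*u^2 + 1, F = 48*u*v, G = 16*v^2 + 1.
Coefficients of the second fundamental form: L = 12/sqrt(144*u^2 + 16*v^2 + 1), M = 0, N = 4/sqrt(144*u^2 + 16*v^2 + 1).
Assemble K = (LN − M²)/(EG − F²) = 48/(20736*u^4 + 4608*u^2*v^2 + 288*u^2 + 256*v^4 + 32*v^2 + 1). At (u, v) = (-3/2, -5/2): K = 48/180625.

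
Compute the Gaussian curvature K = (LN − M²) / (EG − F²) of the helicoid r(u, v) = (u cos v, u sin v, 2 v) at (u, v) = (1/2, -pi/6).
K = -64/289

Coefficients of the first fundamental form: E = 1, F = 0, G = u^2 + 4.
Coefficients of the second fundamental form: L = 0, M = -2/sqrt(u^2 + 4), N = 0.
Assemble K = (LN − M²)/(EG − F²) = -4/(u^2 + 4)^2. At (u, v) = (1/2, -pi/6): K = -64/289.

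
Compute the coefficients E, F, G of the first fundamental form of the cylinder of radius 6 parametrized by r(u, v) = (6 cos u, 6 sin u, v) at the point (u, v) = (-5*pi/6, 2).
E = 36;  F = 0;  G = 1

Partials: r_u = (-6*sin(u), 6*cos(u), 0), r_v = (0, 0, 1). As functions of (u, v):
  E = r_u · r_u = 36,
  F = r_u · r_v = 0,
  G = r_v · r_v = 1.
Evaluating at (u, v) = (-5*pi/6, 2): E = 36, F = 0, G = 1.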